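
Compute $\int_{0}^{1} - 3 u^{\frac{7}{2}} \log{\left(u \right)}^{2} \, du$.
$- \frac{16}{243}$

Start from the elementary integral
$$J(a) = \int_{0}^{1} - 3 u^{a} \, du = - \frac{3}{a + 1}.$$

Differentiating under the integral sign brings down a factor of $\ln u$:
$$\frac{dJ}{da} = \int_{0}^{1} - 3 u^{a} \log{\left(u \right)} \, du = \frac{3}{\left(a + 1\right)^{2}}.$$

Repeating twice in total — each differentiation brings down another $\ln u$ — gives
$$\frac{d^{2}J}{da^{2}} = \int_{0}^{1} - 3 u^{a} \log{\left(u \right)}^{2} \, du = - \frac{6}{\left(a + 1\right)^{3}},$$
and the integrand here is exactly the target integrand, so $I = - \frac{6}{\left(a + 1\right)^{3}}$.

Setting $a = \frac{7}{2}$:
$$I = - \frac{16}{243}.$$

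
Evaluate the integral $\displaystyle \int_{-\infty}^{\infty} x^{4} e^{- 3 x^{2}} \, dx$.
$\frac{\sqrt{3} \sqrt{\pi}}{36}$

Consider the simpler parametrised integral
$$J(a) = \int_{-\infty}^{\infty} e^{- a x^{2}} \, dx = \frac{\sqrt{\pi}}{\sqrt{a}}.$$

Differentiating under the integral sign brings down a factor of $(-x^2)$:
$$\frac{dJ}{da} = \int_{-\infty}^{\infty} - x^{2} e^{- a x^{2}} \, dx = - \frac{\sqrt{\pi}}{2 a^{\frac{3}{2}}}.$$

Repeating twice in total — each differentiation brings down another $(-x^2)$ — gives
$$\frac{d^{2}J}{da^{2}} = \int_{-\infty}^{\infty} x^{4} e^{- a x^{2}} \, dx = \frac{3 \sqrt{\pi}}{4 a^{\frac{5}{2}}},$$
and the integrand here is exactly the target integrand, so $I = \frac{3 \sqrt{\pi}}{4 a^{\frac{5}{2}}}$.

Setting $a = 3$:
$$I = \frac{\sqrt{3} \sqrt{\pi}}{36}.$$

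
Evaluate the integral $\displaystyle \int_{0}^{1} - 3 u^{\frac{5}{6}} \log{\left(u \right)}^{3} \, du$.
$\frac{23328}{14641}$

Begin with the known integral
$$J(a) = \int_{0}^{1} - 3 u^{a} \, du = - \frac{3}{a + 1}.$$

Differentiating under the integral sign brings down a factor of $\ln u$:
$$\frac{dJ}{da} = \int_{0}^{1} - 3 u^{a} \log{\left(u \right)} \, du = \frac{3}{\left(a + 1\right)^{2}}.$$

Repeating $3$ times in total — each differentiation brings down another $\ln u$ — gives
$$\frac{d^{3}J}{da^{3}} = \int_{0}^{1} - 3 u^{a} \log{\left(u \right)}^{3} \, du = \frac{18}{\left(a + 1\right)^{4}},$$
and the integrand here is exactly the target integrand, so $I = \frac{18}{\left(a + 1\right)^{4}}$.

Setting $a = \frac{5}{6}$:
$$I = \frac{23328}{14641}.$$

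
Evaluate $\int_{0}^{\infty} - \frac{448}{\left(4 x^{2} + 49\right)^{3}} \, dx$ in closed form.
$- \frac{6 \pi}{2401}$

Start from the standard arctangent integral
$$J(a) = \int_{0}^{\infty} - \frac{7}{a^{2} + x^{2}} \, dx = - \frac{7 \pi}{2 a}.$$

Differentiating under the integral sign with respect to $a$,
$$\frac{dJ}{da} = \int_{0}^{\infty} \frac{14 a}{\left(a^{2} + x^{2}\right)^{2}} \, dx = \frac{7 \pi}{2 a^{2}},$$
so $\int_{0}^{\infty} - \frac{7}{\left(a^{2} + x^{2}\right)^{2}} \, dx = - \frac{7 \pi}{4 a^{3}}$.

Repeating — each differentiation of $1/(x^2+a^2)^j$ produces $-2ja/(x^2+a^2)^{j+1}$ — and dividing through by $-2ja$ at each step yields, after $2$ differentiations in total,
$$\int_{0}^{\infty} - \frac{7}{\left(a^{2} + x^{2}\right)^{3}} \, dx = - \frac{21 \pi}{16 a^{5}}.$$

Setting $a = \frac{7}{2}$:
$$I = - \frac{6 \pi}{2401}.$$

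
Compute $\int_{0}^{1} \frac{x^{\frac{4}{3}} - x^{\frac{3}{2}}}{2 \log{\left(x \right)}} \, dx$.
$- \log{\left(15 \right)} + \frac{\log{\left(210 \right)}}{2}$

Replace the exponent $\frac{4}{3}$ by a parameter $a$: let $I(a) = \int_{0}^{1} \frac{- x^{\frac{3}{2}} + x^{a}}{2 \log{\left(x \right)}} \, dx$.

Since $\dfrac{\partial}{\partial a}\,x^{a} = x^{a} \ln x$, the $\ln x$ in the denominator cancels and
$$\frac{dI}{da} = \int_{0}^{1} \frac{1}{2} x^{a} \, dx = \frac{1}{2} \left[\frac{x^{a+1}}{a+1}\right]_0^1 = \frac{1}{2 \left(a + 1\right)}.$$

Integrating with respect to $a$ gives $I(a) = \log{\left(\frac{\sqrt{10} \sqrt{a + 1}}{5} \right)} + C$.

At $a = \frac{3}{2}$ the integrand is identically $0$, so $I(\frac{3}{2}) = 0$. The closed form gives $0$, hence $C = 0$.

Setting $a = \frac{4}{3}$:
$$I = - \log{\left(15 \right)} + \frac{\log{\left(210 \right)}}{2}.$$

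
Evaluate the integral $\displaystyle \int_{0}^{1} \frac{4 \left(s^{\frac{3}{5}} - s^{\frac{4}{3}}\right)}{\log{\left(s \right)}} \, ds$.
$- \log{\left(\frac{1500625}{331776} \right)}$

Introduce a parameter $a$ in the exponent: let $I(a) = \int_{0}^{1} \frac{4 \left(s^{\frac{3}{5}} - s^{a}\right)}{\log{\left(s \right)}} \, ds$.

Since $\dfrac{\partial}{\partial a}\,s^{a} = s^{a} \ln s$, the $\ln s$ in the denominator cancels and
$$\frac{dI}{da} = \int_{0}^{1} -4 s^{a} \, ds = -4 \left[\frac{s^{a+1}}{a+1}\right]_0^1 = - \frac{4}{a + 1}.$$

Integrating with respect to $a$ gives $I(a) = - \log{\left(\frac{625 \left(a + 1\right)^{4}}{4096} \right)} + C$.

At $a = \frac{3}{5}$ the integrand is identically $0$, so $I(\frac{3}{5}) = 0$. The closed form gives $0$, hence $C = 0$.

Setting $a = \frac{4}{3}$:
$$I = - \log{\left(\frac{1500625}{331776} \right)}.$$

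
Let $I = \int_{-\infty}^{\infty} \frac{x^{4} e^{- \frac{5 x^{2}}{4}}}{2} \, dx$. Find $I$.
$\frac{12 \sqrt{5} \sqrt{\pi}}{125}$

Begin with the known integral
$$J(a) = \int_{-\infty}^{\infty} \frac{e^{- a x^{2}}}{2} \, dx = \frac{\sqrt{\pi}}{2 \sqrt{a}}.$$

Differentiating under the integral sign brings down a factor of $(-x^2)$:
$$\frac{dJ}{da} = \int_{-\infty}^{\infty} - \frac{x^{2} e^{- a x^{2}}}{2} \, dx = - \frac{\sqrt{\pi}}{4 a^{\frac{3}{2}}}.$$

Repeating twice in total — each differentiation brings down another $(-x^2)$ — gives
$$\frac{d^{2}J}{da^{2}} = \int_{-\infty}^{\infty} \frac{x^{4} e^{- a x^{2}}}{2} \, dx = \frac{3 \sqrt{\pi}}{8 a^{\frac{5}{2}}},$$
and the integrand here is exactly the target integrand, so $I = \frac{3 \sqrt{\pi}}{8 a^{\frac{5}{2}}}$.

Setting $a = \frac{5}{4}$:
$$I = \frac{12 \sqrt{5} \sqrt{\pi}}{125}.$$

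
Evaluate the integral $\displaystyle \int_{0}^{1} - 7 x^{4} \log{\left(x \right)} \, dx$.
$\frac{7}{25}$

Begin with the known integral
$$J(a) = \int_{0}^{1} - 7 x^{a} \, dx = - \frac{7}{a + 1}.$$

Differentiating under the integral sign brings down a factor of $\ln x$:
$$\frac{dJ}{da} = \int_{0}^{1} - 7 x^{a} \log{\left(x \right)} \, dx = \frac{7}{\left(a + 1\right)^{2}}.$$

The integral on the left is $I$, so $I = \frac{7}{\left(a + 1\right)^{2}}$.

Setting $a = 4$:
$$I = \frac{7}{25}.$$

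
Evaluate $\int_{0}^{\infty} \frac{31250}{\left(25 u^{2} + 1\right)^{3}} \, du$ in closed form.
$\frac{9375 \pi}{8}$

Begin with the known result
$$J(a) = \int_{0}^{\infty} \frac{2}{a^{2} + u^{2}} \, du = \frac{\pi}{a}.$$

Differentiating under the integral sign with respect to $a$,
$$\frac{dJ}{da} = \int_{0}^{\infty} - \frac{4 a}{\left(a^{2} + u^{2}\right)^{2}} \, du = - \frac{\pi}{a^{2}},$$
so $\int_{0}^{\infty} \frac{2}{\left(a^{2} + u^{2}\right)^{2}} \, du = \frac{\pi}{2 a^{3}}$.

Repeating — each differentiation of $1/(u^2+a^2)^j$ produces $-2ja/(u^2+a^2)^{j+1}$ — and dividing through by $-2ja$ at each step yields, after $2$ differentiations in total,
$$\int_{0}^{\infty} \frac{2}{\left(a^{2} + u^{2}\right)^{3}} \, du = \frac{3 \pi}{8 a^{5}}.$$

Setting $a = \frac{1}{5}$:
$$I = \frac{9375 \pi}{8}.$$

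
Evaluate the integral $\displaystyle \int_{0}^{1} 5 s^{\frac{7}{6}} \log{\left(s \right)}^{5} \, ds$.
$- \frac{27993600}{4826809}$

Start from the elementary integral
$$J(a) = \int_{0}^{1} 5 s^{a} \, ds = \frac{5}{a + 1}.$$

Differentiating under the integral sign brings down a factor of $\ln s$:
$$\frac{dJ}{da} = \int_{0}^{1} 5 s^{a} \log{\left(s \right)} \, ds = - \frac{5}{\left(a + 1\right)^{2}}.$$

Repeating $5$ times in total — each differentiation brings down another $\ln s$ — gives
$$\frac{d^{5}J}{da^{5}} = \int_{0}^{1} 5 s^{a} \log{\left(s \right)}^{5} \, ds = - \frac{600}{\left(a + 1\right)^{6}},$$
and the integrand here is exactly the target integrand, so $I = - \frac{600}{\left(a + 1\right)^{6}}$.

Setting $a = \frac{7}{6}$:
$$I = - \frac{27993600}{4826809}.$$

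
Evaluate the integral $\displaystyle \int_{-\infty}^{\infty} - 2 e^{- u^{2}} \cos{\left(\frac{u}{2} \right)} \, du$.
$- \frac{2 \sqrt{\pi}}{e^{\frac{1}{16}}}$

Treat the cosine frequency as a parameter and define $I(b) = \int_{-\infty}^{\infty} - 2 e^{- u^{2}} \cos{\left(b u \right)} \, du$.

Differentiating under the integral sign,
$$I'(b) = \int_{-\infty}^{\infty} 2 u e^{- u^{2}} \sin{\left(b u \right)} \, du.$$

Integrate $\int_{-\infty}^{\infty} u \sin(b u)\, e^{- u^{2}}\, du$ by parts with $w = \sin(b u)$ and $dv = u\, e^{- u^{2}}\, du$, giving $v = - \frac{e^{- u^{2}}}{2}$. The boundary term vanishes and
$$\int_{-\infty}^{\infty} u \sin(b u)\, e^{- u^{2}}\, du = \frac{b}{2} \int_{-\infty}^{\infty} \cos(b u)\, e^{- u^{2}}\, du,$$
so $I'(b) = - \frac{b}{2}\, I(b)$.

This is a separable first-order ODE; solving with the initial condition $I(0) = \int_{-\infty}^{\infty} - 2 e^{- u^{2}}\,du = - 2 \sqrt{\pi}$ gives
$$I(b) = - 2 \sqrt{\pi} e^{- \frac{b^{2}}{4}}.$$

Setting $b = \frac{1}{2}$:
$$I = - \frac{2 \sqrt{\pi}}{e^{\frac{1}{16}}}.$$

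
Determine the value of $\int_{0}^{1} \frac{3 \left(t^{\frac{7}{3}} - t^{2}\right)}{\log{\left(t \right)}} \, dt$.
$- \log{\left(\frac{729}{1000} \right)}$

Consider the one-parameter family: let $I(a) = \int_{0}^{1} \frac{3 \left(t^{\frac{7}{3}} - t^{a}\right)}{\log{\left(t \right)}} \, dt$.

Since $\dfrac{\partial}{\partial a}\,t^{a} = t^{a} \ln t$, the $\ln t$ in the denominator cancels and
$$\frac{dI}{da} = \int_{0}^{1} -3 t^{a} \, dt = -3 \left[\frac{t^{a+1}}{a+1}\right]_0^1 = - \frac{3}{a + 1}.$$

Integrating with respect to $a$ gives $I(a) = - \log{\left(\frac{27 \left(a + 1\right)^{3}}{1000} \right)} + C$.

At $a = \frac{7}{3}$ the integrand is identically $0$, so $I(\frac{7}{3}) = 0$. The closed form gives $0$, hence $C = 0$.

Setting $a = 2$:
$$I = - \log{\left(\frac{729}{1000} \right)}.$$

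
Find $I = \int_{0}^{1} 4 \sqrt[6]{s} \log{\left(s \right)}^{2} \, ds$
$\frac{1728}{343}$

Consider the simpler parametrised integral
$$J(a) = \int_{0}^{1} 4 s^{a} \, ds = \frac{4}{a + 1}.$$

Differentiating under the integral sign brings down a factor of $\ln s$:
$$\frac{dJ}{da} = \int_{0}^{1} 4 s^{a} \log{\left(s \right)} \, ds = - \frac{4}{\left(a + 1\right)^{2}}.$$

Repeating twice in total — each differentiation brings down another $\ln s$ — gives
$$\frac{d^{2}J}{da^{2}} = \int_{0}^{1} 4 s^{a} \log{\left(s \right)}^{2} \, ds = \frac{8}{\left(a + 1\right)^{3}},$$
and the integrand here is exactly the target integrand, so $I = \frac{8}{\left(a + 1\right)^{3}}$.

Setting $a = \frac{1}{6}$:
$$I = \frac{1728}{343}.$$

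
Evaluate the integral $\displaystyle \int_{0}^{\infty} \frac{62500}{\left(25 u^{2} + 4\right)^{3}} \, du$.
$\frac{9375 \pi}{128}$

Begin with the known result
$$J(a) = \int_{0}^{\infty} \frac{4}{a^{2} + u^{2}} \, du = \frac{2 \pi}{a}.$$

Differentiating under the integral sign with respect to $a$,
$$\frac{dJ}{da} = \int_{0}^{\infty} - \frac{8 a}{\left(a^{2} + u^{2}\right)^{2}} \, du = - \frac{2 \pi}{a^{2}},$$
so $\int_{0}^{\infty} \frac{4}{\left(a^{2} + u^{2}\right)^{2}} \, du = \frac{\pi}{a^{3}}$.

Repeating — each differentiation of $1/(u^2+a^2)^j$ produces $-2ja/(u^2+a^2)^{j+1}$ — and dividing through by $-2ja$ at each step yields, after $2$ differentiations in total,
$$\int_{0}^{\infty} \frac{4}{\left(a^{2} + u^{2}\right)^{3}} \, du = \frac{3 \pi}{4 a^{5}}.$$

Setting $a = \frac{2}{5}$:
$$I = \frac{9375 \pi}{128}.$$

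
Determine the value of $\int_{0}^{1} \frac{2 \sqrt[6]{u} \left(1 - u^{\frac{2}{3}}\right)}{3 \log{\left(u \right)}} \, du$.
$- \frac{2 \log{\left(11 \right)}}{3} + \frac{2 \log{\left(7 \right)}}{3}$

Replace the exponent $\frac{1}{6}$ by a parameter $a$: let $I(a) = \int_{0}^{1} \frac{2 \left(- u^{\frac{5}{6}} + u^{a}\right)}{3 \log{\left(u \right)}} \, du$.

Since $\dfrac{\partial}{\partial a}\,u^{a} = u^{a} \ln u$, the $\ln u$ in the denominator cancels and
$$\frac{dI}{da} = \int_{0}^{1} \frac{2}{3} u^{a} \, du = \frac{2}{3} \left[\frac{u^{a+1}}{a+1}\right]_0^1 = \frac{2}{3 \left(a + 1\right)}.$$

Integrating with respect to $a$ gives $I(a) = \log{\left(\frac{\sqrt[3]{11} \cdot 6^{\frac{2}{3}} \left(a + 1\right)^{\frac{2}{3}}}{11} \right)} + C$.

At $a = \frac{5}{6}$ the integrand is identically $0$, so $I(\frac{5}{6}) = 0$. The closed form gives $0$, hence $C = 0$.

Setting $a = \frac{1}{6}$:
$$I = - \frac{2 \log{\left(11 \right)}}{3} + \frac{2 \log{\left(7 \right)}}{3}.$$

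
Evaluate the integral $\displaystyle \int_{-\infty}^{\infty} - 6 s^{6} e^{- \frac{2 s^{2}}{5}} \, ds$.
$- \frac{5625 \sqrt{10} \sqrt{\pi}}{64}$

Begin with the known integral
$$J(a) = \int_{-\infty}^{\infty} - 6 e^{- a s^{2}} \, ds = - \frac{6 \sqrt{\pi}}{\sqrt{a}}.$$

Differentiating under the integral sign brings down a factor of $(-s^2)$:
$$\frac{dJ}{da} = \int_{-\infty}^{\infty} 6 s^{2} e^{- a s^{2}} \, ds = \frac{3 \sqrt{\pi}}{a^{\frac{3}{2}}}.$$

Repeating $3$ times in total — each differentiation brings down another $(-s^2)$ — gives
$$\frac{d^{3}J}{da^{3}} = \int_{-\infty}^{\infty} 6 s^{6} e^{- a s^{2}} \, ds = \frac{45 \sqrt{\pi}}{4 a^{\frac{7}{2}}},$$
and the integrand here is $(-1)^{3}$ times the target integrand, so $I = (-1)^{3}\,\frac{d^{3}J}{da^{3}} = - \frac{45 \sqrt{\pi}}{4 a^{\frac{7}{2}}}$.

Setting $a = \frac{2}{5}$:
$$I = - \frac{5625 \sqrt{10} \sqrt{\pi}}{64}.$$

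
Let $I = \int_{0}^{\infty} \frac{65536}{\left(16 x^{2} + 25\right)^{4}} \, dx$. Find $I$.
$\frac{512 \pi}{15625}$

Start from the standard arctangent integral
$$J(a) = \int_{0}^{\infty} \frac{1}{a^{2} + x^{2}} \, dx = \frac{\pi}{2 a}.$$

Differentiating under the integral sign with respect to $a$,
$$\frac{dJ}{da} = \int_{0}^{\infty} - \frac{2 a}{\left(a^{2} + x^{2}\right)^{2}} \, dx = - \frac{\pi}{2 a^{2}},$$
so $\int_{0}^{\infty} \frac{1}{\left(a^{2} + x^{2}\right)^{2}} \, dx = \frac{\pi}{4 a^{3}}$.

Repeating — each differentiation of $1/(x^2+a^2)^j$ produces $-2ja/(x^2+a^2)^{j+1}$ — and dividing through by $-2ja$ at each step yields, after $3$ differentiations in total,
$$\int_{0}^{\infty} \frac{1}{\left(a^{2} + x^{2}\right)^{4}} \, dx = \frac{5 \pi}{32 a^{7}}.$$

Setting $a = \frac{5}{4}$:
$$I = \frac{512 \pi}{15625}.$$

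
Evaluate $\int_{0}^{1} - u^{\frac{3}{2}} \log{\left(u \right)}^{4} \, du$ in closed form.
$- \frac{768}{3125}$

Consider the simpler parametrised integral
$$J(a) = \int_{0}^{1} - u^{a} \, du = - \frac{1}{a + 1}.$$

Differentiating under the integral sign brings down a factor of $\ln u$:
$$\frac{dJ}{da} = \int_{0}^{1} - u^{a} \log{\left(u \right)} \, du = \frac{1}{\left(a + 1\right)^{2}}.$$

Repeating $4$ times in total — each differentiation brings down another $\ln u$ — gives
$$\frac{d^{4}J}{da^{4}} = \int_{0}^{1} - u^{a} \log{\left(u \right)}^{4} \, du = - \frac{24}{\left(a + 1\right)^{5}},$$
and the integrand here is exactly the target integrand, so $I = - \frac{24}{\left(a + 1\right)^{5}}$.

Setting $a = \frac{3}{2}$:
$$I = - \frac{768}{3125}.$$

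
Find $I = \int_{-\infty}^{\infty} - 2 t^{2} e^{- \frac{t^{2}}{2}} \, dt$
$- 2 \sqrt{2} \sqrt{\pi}$

Begin with the known integral
$$J(a) = \int_{-\infty}^{\infty} - 2 e^{- a t^{2}} \, dt = - \frac{2 \sqrt{\pi}}{\sqrt{a}}.$$

Differentiating under the integral sign brings down a factor of $(-t^2)$:
$$\frac{dJ}{da} = \int_{-\infty}^{\infty} 2 t^{2} e^{- a t^{2}} \, dt = \frac{\sqrt{\pi}}{a^{\frac{3}{2}}}.$$

The integral on the left is $-I$, so $I = - \frac{\sqrt{\pi}}{a^{\frac{3}{2}}}$.

Setting $a = \frac{1}{2}$:
$$I = - 2 \sqrt{2} \sqrt{\pi}.$$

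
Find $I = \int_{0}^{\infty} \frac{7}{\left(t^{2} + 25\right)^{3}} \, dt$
$\frac{21 \pi}{50000}$

Begin with the known result
$$J(a) = \int_{0}^{\infty} \frac{7}{a^{2} + t^{2}} \, dt = \frac{7 \pi}{2 a}.$$

Differentiating under the integral sign with respect to $a$,
$$\frac{dJ}{da} = \int_{0}^{\infty} - \frac{14 a}{\left(a^{2} + t^{2}\right)^{2}} \, dt = - \frac{7 \pi}{2 a^{2}},$$
so $\int_{0}^{\infty} \frac{7}{\left(a^{2} + t^{2}\right)^{2}} \, dt = \frac{7 \pi}{4 a^{3}}$.

Repeating — each differentiation of $1/(t^2+a^2)^j$ produces $-2ja/(t^2+a^2)^{j+1}$ — and dividing through by $-2ja$ at each step yields, after $2$ differentiations in total,
$$\int_{0}^{\infty} \frac{7}{\left(a^{2} + t^{2}\right)^{3}} \, dt = \frac{21 \pi}{16 a^{5}}.$$

Setting $a = 5$:
$$I = \frac{21 \pi}{50000}.$$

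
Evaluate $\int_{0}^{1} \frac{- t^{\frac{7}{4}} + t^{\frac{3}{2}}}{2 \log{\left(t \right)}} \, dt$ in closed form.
$\log{\left(\frac{\sqrt{110}}{11} \right)}$

Consider the one-parameter family: let $I(a) = \int_{0}^{1} \frac{t^{\frac{3}{2}} - t^{a}}{2 \log{\left(t \right)}} \, dt$.

Since $\dfrac{\partial}{\partial a}\,t^{a} = t^{a} \ln t$, the $\ln t$ in the denominator cancels and
$$\frac{dI}{da} = \int_{0}^{1} - \frac{1}{2} t^{a} \, dt = - \frac{1}{2} \left[\frac{t^{a+1}}{a+1}\right]_0^1 = - \frac{1}{2 a + 2}.$$

Integrating with respect to $a$ gives $I(a) = - \frac{\log{\left(a + 1 \right)}}{2} - \frac{\log{\left(2 \right)}}{2} + \frac{\log{\left(5 \right)}}{2} + C$.

At $a = \frac{3}{2}$ the integrand is identically $0$, so $I(\frac{3}{2}) = 0$. The closed form gives $0$, hence $C = 0$.

Setting $a = \frac{7}{4}$:
$$I = \log{\left(\frac{\sqrt{110}}{11} \right)}.$$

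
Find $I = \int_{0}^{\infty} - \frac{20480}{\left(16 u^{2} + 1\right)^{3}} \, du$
$- 960 \pi$

Start from the standard arctangent integral
$$J(a) = \int_{0}^{\infty} - \frac{5}{a^{2} + u^{2}} \, du = - \frac{5 \pi}{2 a}.$$

Differentiating under the integral sign with respect to $a$,
$$\frac{dJ}{da} = \int_{0}^{\infty} \frac{10 a}{\left(a^{2} + u^{2}\right)^{2}} \, du = \frac{5 \pi}{2 a^{2}},$$
so $\int_{0}^{\infty} - \frac{5}{\left(a^{2} + u^{2}\right)^{2}} \, du = - \frac{5 \pi}{4 a^{3}}$.

Repeating — each differentiation of $1/(u^2+a^2)^j$ produces $-2ja/(u^2+a^2)^{j+1}$ — and dividing through by $-2ja$ at each step yields, after $2$ differentiations in total,
$$\int_{0}^{\infty} - \frac{5}{\left(a^{2} + u^{2}\right)^{3}} \, du = - \frac{15 \pi}{16 a^{5}}.$$

Setting $a = \frac{1}{4}$:
$$I = - 960 \pi.$$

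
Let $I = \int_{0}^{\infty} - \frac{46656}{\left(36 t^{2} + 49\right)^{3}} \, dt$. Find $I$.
$- \frac{1458 \pi}{16807}$

Recall the elementary integral
$$J(a) = \int_{0}^{\infty} - \frac{1}{a^{2} + t^{2}} \, dt = - \frac{\pi}{2 a}.$$

Differentiating under the integral sign with respect to $a$,
$$\frac{dJ}{da} = \int_{0}^{\infty} \frac{2 a}{\left(a^{2} + t^{2}\right)^{2}} \, dt = \frac{\pi}{2 a^{2}},$$
so $\int_{0}^{\infty} - \frac{1}{\left(a^{2} + t^{2}\right)^{2}} \, dt = - \frac{\pi}{4 a^{3}}$.

Repeating — each differentiation of $1/(t^2+a^2)^j$ produces $-2ja/(t^2+a^2)^{j+1}$ — and dividing through by $-2ja$ at each step yields, after $2$ differentiations in total,
$$\int_{0}^{\infty} - \frac{1}{\left(a^{2} + t^{2}\right)^{3}} \, dt = - \frac{3 \pi}{16 a^{5}}.$$

Setting $a = \frac{7}{6}$:
$$I = - \frac{1458 \pi}{16807}.$$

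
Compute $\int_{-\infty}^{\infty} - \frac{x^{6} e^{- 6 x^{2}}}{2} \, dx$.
$- \frac{5 \sqrt{6} \sqrt{\pi}}{6912}$

Begin with the known integral
$$J(a) = \int_{-\infty}^{\infty} - \frac{e^{- a x^{2}}}{2} \, dx = - \frac{\sqrt{\pi}}{2 \sqrt{a}}.$$

Differentiating under the integral sign brings down a factor of $(-x^2)$:
$$\frac{dJ}{da} = \int_{-\infty}^{\infty} \frac{x^{2} e^{- a x^{2}}}{2} \, dx = \frac{\sqrt{\pi}}{4 a^{\frac{3}{2}}}.$$

Repeating $3$ times in total — each differentiation brings down another $(-x^2)$ — gives
$$\frac{d^{3}J}{da^{3}} = \int_{-\infty}^{\infty} \frac{x^{6} e^{- a x^{2}}}{2} \, dx = \frac{15 \sqrt{\pi}}{16 a^{\frac{7}{2}}},$$
and the integrand here is $(-1)^{3}$ times the target integrand, so $I = (-1)^{3}\,\frac{d^{3}J}{da^{3}} = - \frac{15 \sqrt{\pi}}{16 a^{\frac{7}{2}}}$.

Setting $a = 6$:
$$I = - \frac{5 \sqrt{6} \sqrt{\pi}}{6912}.$$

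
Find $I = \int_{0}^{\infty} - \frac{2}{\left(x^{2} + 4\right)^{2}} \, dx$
$- \frac{\pi}{16}$

Begin with the known result
$$J(a) = \int_{0}^{\infty} - \frac{2}{a^{2} + x^{2}} \, dx = - \frac{\pi}{a}.$$

Differentiating under the integral sign with respect to $a$,
$$\frac{dJ}{da} = \int_{0}^{\infty} \frac{4 a}{\left(a^{2} + x^{2}\right)^{2}} \, dx = \frac{\pi}{a^{2}},$$
so $\int_{0}^{\infty} - \frac{2}{\left(a^{2} + x^{2}\right)^{2}} \, dx = - \frac{\pi}{2 a^{3}}$.

Setting $a = 2$:
$$I = - \frac{\pi}{16}.$$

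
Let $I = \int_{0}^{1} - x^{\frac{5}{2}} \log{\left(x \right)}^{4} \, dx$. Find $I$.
$- \frac{768}{16807}$

Start from the elementary integral
$$J(a) = \int_{0}^{1} - x^{a} \, dx = - \frac{1}{a + 1}.$$

Differentiating under the integral sign brings down a factor of $\ln x$:
$$\frac{dJ}{da} = \int_{0}^{1} - x^{a} \log{\left(x \right)} \, dx = \frac{1}{\left(a + 1\right)^{2}}.$$

Repeating $4$ times in total — each differentiation brings down another $\ln x$ — gives
$$\frac{d^{4}J}{da^{4}} = \int_{0}^{1} - x^{a} \log{\left(x \right)}^{4} \, dx = - \frac{24}{\left(a + 1\right)^{5}},$$
and the integrand here is exactly the target integrand, so $I = - \frac{24}{\left(a + 1\right)^{5}}$.

Setting $a = \frac{5}{2}$:
$$I = - \frac{768}{16807}.$$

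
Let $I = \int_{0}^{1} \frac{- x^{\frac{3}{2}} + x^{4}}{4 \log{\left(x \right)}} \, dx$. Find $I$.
$\frac{\log{\left(2 \right)}}{4}$

Consider the one-parameter family: let $I(a) = \int_{0}^{1} \frac{x^{4} - x^{a}}{4 \log{\left(x \right)}} \, dx$.

Since $\dfrac{\partial}{\partial a}\,x^{a} = x^{a} \ln x$, the $\ln x$ in the denominator cancels and
$$\frac{dI}{da} = \int_{0}^{1} - \frac{1}{4} x^{a} \, dx = - \frac{1}{4} \left[\frac{x^{a+1}}{a+1}\right]_0^1 = - \frac{1}{4 a + 4}.$$

Integrating with respect to $a$ gives $I(a) = - \frac{\log{\left(a + 1 \right)}}{4} + \frac{\log{\left(5 \right)}}{4} + C$.

At $a = 4$ the integrand is identically $0$, so $I(4) = 0$. The closed form gives $0$, hence $C = 0$.

Setting $a = \frac{3}{2}$:
$$I = \frac{\log{\left(2 \right)}}{4}.$$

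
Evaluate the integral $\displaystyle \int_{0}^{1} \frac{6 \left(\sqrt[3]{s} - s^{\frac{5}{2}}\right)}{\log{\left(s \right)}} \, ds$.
$- \log{\left(\frac{85766121}{262144} \right)}$

Introduce a parameter $a$ in the exponent: let $I(a) = \int_{0}^{1} \frac{6 \left(\sqrt[3]{s} - s^{a}\right)}{\log{\left(s \right)}} \, ds$.

Since $\dfrac{\partial}{\partial a}\,s^{a} = s^{a} \ln s$, the $\ln s$ in the denominator cancels and
$$\frac{dI}{da} = \int_{0}^{1} -6 s^{a} \, ds = -6 \left[\frac{s^{a+1}}{a+1}\right]_0^1 = - \frac{6}{a + 1}.$$

Integrating with respect to $a$ gives $I(a) = - \log{\left(\frac{729 \left(a + 1\right)^{6}}{4096} \right)} + C$.

At $a = \frac{1}{3}$ the integrand is identically $0$, so $I(\frac{1}{3}) = 0$. The closed form gives $0$, hence $C = 0$.

Setting $a = \frac{5}{2}$:
$$I = - \log{\left(\frac{85766121}{262144} \right)}.$$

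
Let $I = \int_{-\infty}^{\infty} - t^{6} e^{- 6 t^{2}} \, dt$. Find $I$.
$- \frac{5 \sqrt{6} \sqrt{\pi}}{3456}$

Start from the elementary integral
$$J(a) = \int_{-\infty}^{\infty} - e^{- a t^{2}} \, dt = - \frac{\sqrt{\pi}}{\sqrt{a}}.$$

Differentiating under the integral sign brings down a factor of $(-t^2)$:
$$\frac{dJ}{da} = \int_{-\infty}^{\infty} t^{2} e^{- a t^{2}} \, dt = \frac{\sqrt{\pi}}{2 a^{\frac{3}{2}}}.$$

Repeating $3$ times in total — each differentiation brings down another $(-t^2)$ — gives
$$\frac{d^{3}J}{da^{3}} = \int_{-\infty}^{\infty} t^{6} e^{- a t^{2}} \, dt = \frac{15 \sqrt{\pi}}{8 a^{\frac{7}{2}}},$$
and the integrand here is $(-1)^{3}$ times the target integrand, so $I = (-1)^{3}\,\frac{d^{3}J}{da^{3}} = - \frac{15 \sqrt{\pi}}{8 a^{\frac{7}{2}}}$.

Setting $a = 6$:
$$I = - \frac{5 \sqrt{6} \sqrt{\pi}}{3456}.$$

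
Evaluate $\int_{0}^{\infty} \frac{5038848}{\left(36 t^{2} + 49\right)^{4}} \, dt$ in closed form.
$\frac{131220 \pi}{823543}$

Start from the standard arctangent integral
$$J(a) = \int_{0}^{\infty} \frac{3}{a^{2} + t^{2}} \, dt = \frac{3 \pi}{2 a}.$$

Differentiating under the integral sign with respect to $a$,
$$\frac{dJ}{da} = \int_{0}^{\infty} - \frac{6 a}{\left(a^{2} + t^{2}\right)^{2}} \, dt = - \frac{3 \pi}{2 a^{2}},$$
so $\int_{0}^{\infty} \frac{3}{\left(a^{2} + t^{2}\right)^{2}} \, dt = \frac{3 \pi}{4 a^{3}}$.

Repeating — each differentiation of $1/(t^2+a^2)^j$ produces $-2ja/(t^2+a^2)^{j+1}$ — and dividing through by $-2ja$ at each step yields, after $3$ differentiations in total,
$$\int_{0}^{\infty} \frac{3}{\left(a^{2} + t^{2}\right)^{4}} \, dt = \frac{15 \pi}{32 a^{7}}.$$

Setting $a = \frac{7}{6}$:
$$I = \frac{131220 \pi}{823543}.$$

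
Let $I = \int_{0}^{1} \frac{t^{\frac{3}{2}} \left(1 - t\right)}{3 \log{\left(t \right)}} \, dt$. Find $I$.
$- \frac{\log{\left(7 \right)}}{3} + \frac{\log{\left(5 \right)}}{3}$

Replace the exponent $\frac{5}{2}$ by a parameter $a$: let $I(a) = \int_{0}^{1} \frac{t^{\frac{3}{2}} - t^{a}}{3 \log{\left(t \right)}} \, dt$.

Since $\dfrac{\partial}{\partial a}\,t^{a} = t^{a} \ln t$, the $\ln t$ in the denominator cancels and
$$\frac{dI}{da} = \int_{0}^{1} - \frac{1}{3} t^{a} \, dt = - \frac{1}{3} \left[\frac{t^{a+1}}{a+1}\right]_0^1 = - \frac{1}{3 a + 3}.$$

Integrating with respect to $a$ gives $I(a) = - \frac{\log{\left(a + 1 \right)}}{3} - \frac{\log{\left(2 \right)}}{3} + \frac{\log{\left(5 \right)}}{3} + C$.

At $a = \frac{3}{2}$ the integrand is identically $0$, so $I(\frac{3}{2}) = 0$. The closed form gives $0$, hence $C = 0$.

Setting $a = \frac{5}{2}$:
$$I = - \frac{\log{\left(7 \right)}}{3} + \frac{\log{\left(5 \right)}}{3}.$$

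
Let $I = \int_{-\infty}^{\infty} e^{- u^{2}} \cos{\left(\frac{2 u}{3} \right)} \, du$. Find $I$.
$\frac{\sqrt{\pi}}{e^{\frac{1}{9}}}$

Define $I(b) = \int_{-\infty}^{\infty} e^{- u^{2}} \cos{\left(b u \right)} \, du$.

Differentiating under the integral sign,
$$I'(b) = \int_{-\infty}^{\infty} - u e^{- u^{2}} \sin{\left(b u \right)} \, du.$$

Integrate $\int_{-\infty}^{\infty} u \sin(b u)\, e^{- u^{2}}\, du$ by parts with $w = \sin(b u)$ and $dv = u\, e^{- u^{2}}\, du$, giving $v = - \frac{e^{- u^{2}}}{2}$. The boundary term vanishes and
$$\int_{-\infty}^{\infty} u \sin(b u)\, e^{- u^{2}}\, du = \frac{b}{2} \int_{-\infty}^{\infty} \cos(b u)\, e^{- u^{2}}\, du,$$
so $I'(b) = - \frac{b}{2}\, I(b)$.

This is a separable first-order ODE; solving with the initial condition $I(0) = \int_{-\infty}^{\infty} e^{- u^{2}}\,du = \sqrt{\pi}$ gives
$$I(b) = \sqrt{\pi} e^{- \frac{b^{2}}{4}}.$$

Setting $b = \frac{2}{3}$:
$$I = \frac{\sqrt{\pi}}{e^{\frac{1}{9}}}.$$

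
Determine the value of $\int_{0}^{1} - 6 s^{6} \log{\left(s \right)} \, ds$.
$\frac{6}{49}$

Begin with the known integral
$$J(a) = \int_{0}^{1} - 6 s^{a} \, ds = - \frac{6}{a + 1}.$$

Differentiating under the integral sign brings down a factor of $\ln s$:
$$\frac{dJ}{da} = \int_{0}^{1} - 6 s^{a} \log{\left(s \right)} \, ds = \frac{6}{\left(a + 1\right)^{2}}.$$

The integral on the left is $I$, so $I = \frac{6}{\left(a + 1\right)^{2}}$.

Setting $a = 6$:
$$I = \frac{6}{49}.$$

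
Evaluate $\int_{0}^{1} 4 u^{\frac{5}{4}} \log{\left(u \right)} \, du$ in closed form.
$- \frac{64}{81}$

Consider the simpler parametrised integral
$$J(a) = \int_{0}^{1} 4 u^{a} \, du = \frac{4}{a + 1}.$$

Differentiating under the integral sign brings down a factor of $\ln u$:
$$\frac{dJ}{da} = \int_{0}^{1} 4 u^{a} \log{\left(u \right)} \, du = - \frac{4}{\left(a + 1\right)^{2}}.$$

The integral on the left is $I$, so $I = - \frac{4}{\left(a + 1\right)^{2}}$.

Setting $a = \frac{5}{4}$:
$$I = - \frac{64}{81}.$$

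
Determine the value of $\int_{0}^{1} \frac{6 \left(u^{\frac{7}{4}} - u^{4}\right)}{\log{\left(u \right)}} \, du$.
$\log{\left(\frac{1771561}{64000000} \right)}$

Consider the one-parameter family: let $I(a) = \int_{0}^{1} \frac{6 \left(- u^{4} + u^{a}\right)}{\log{\left(u \right)}} \, du$.

Since $\dfrac{\partial}{\partial a}\,u^{a} = u^{a} \ln u$, the $\ln u$ in the denominator cancels and
$$\frac{dI}{da} = \int_{0}^{1} 6 u^{a} \, du = 6 \left[\frac{u^{a+1}}{a+1}\right]_0^1 = \frac{6}{a + 1}.$$

Integrating with respect to $a$ gives $I(a) = \log{\left(\frac{\left(a + 1\right)^{6}}{15625} \right)} + C$.

At $a = 4$ the integrand is identically $0$, so $I(4) = 0$. The closed form gives $0$, hence $C = 0$.

Setting $a = \frac{7}{4}$:
$$I = \log{\left(\frac{1771561}{64000000} \right)}.$$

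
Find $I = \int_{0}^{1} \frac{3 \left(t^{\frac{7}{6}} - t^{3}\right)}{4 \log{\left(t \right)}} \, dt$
$\log{\left(\frac{13^{\frac{3}{4}} \sqrt[4]{24}}{24} \right)}$

Consider the one-parameter family: let $I(a) = \int_{0}^{1} \frac{3 \left(t^{\frac{7}{6}} - t^{a}\right)}{4 \log{\left(t \right)}} \, dt$.

Since $\dfrac{\partial}{\partial a}\,t^{a} = t^{a} \ln t$, the $\ln t$ in the denominator cancels and
$$\frac{dI}{da} = \int_{0}^{1} - \frac{3}{4} t^{a} \, dt = - \frac{3}{4} \left[\frac{t^{a+1}}{a+1}\right]_0^1 = - \frac{3}{4 a + 4}.$$

Integrating with respect to $a$ gives $I(a) = - \frac{3 \log{\left(a + 1 \right)}}{4} - \frac{3 \log{\left(6 \right)}}{4} + \frac{3 \log{\left(13 \right)}}{4} + C$.

At $a = \frac{7}{6}$ the integrand is identically $0$, so $I(\frac{7}{6}) = 0$. The closed form gives $0$, hence $C = 0$.

Setting $a = 3$:
$$I = \log{\left(\frac{13^{\frac{3}{4}} \sqrt[4]{24}}{24} \right)}.$$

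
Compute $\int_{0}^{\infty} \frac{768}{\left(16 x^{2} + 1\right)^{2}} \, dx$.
$48 \pi$

Begin with the known result
$$J(a) = \int_{0}^{\infty} \frac{3}{a^{2} + x^{2}} \, dx = \frac{3 \pi}{2 a}.$$

Differentiating under the integral sign with respect to $a$,
$$\frac{dJ}{da} = \int_{0}^{\infty} - \frac{6 a}{\left(a^{2} + x^{2}\right)^{2}} \, dx = - \frac{3 \pi}{2 a^{2}},$$
so $\int_{0}^{\infty} \frac{3}{\left(a^{2} + x^{2}\right)^{2}} \, dx = \frac{3 \pi}{4 a^{3}}$.

Setting $a = \frac{1}{4}$:
$$I = 48 \pi.$$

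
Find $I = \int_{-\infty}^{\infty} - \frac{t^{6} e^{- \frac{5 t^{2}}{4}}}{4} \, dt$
$- \frac{12 \sqrt{5} \sqrt{\pi}}{125}$

Consider the simpler parametrised integral
$$J(a) = \int_{-\infty}^{\infty} - \frac{e^{- a t^{2}}}{4} \, dt = - \frac{\sqrt{\pi}}{4 \sqrt{a}}.$$

Differentiating under the integral sign brings down a factor of $(-t^2)$:
$$\frac{dJ}{da} = \int_{-\infty}^{\infty} \frac{t^{2} e^{- a t^{2}}}{4} \, dt = \frac{\sqrt{\pi}}{8 a^{\frac{3}{2}}}.$$

Repeating $3$ times in total — each differentiation brings down another $(-t^2)$ — gives
$$\frac{d^{3}J}{da^{3}} = \int_{-\infty}^{\infty} \frac{t^{6} e^{- a t^{2}}}{4} \, dt = \frac{15 \sqrt{\pi}}{32 a^{\frac{7}{2}}},$$
and the integrand here is $(-1)^{3}$ times the target integrand, so $I = (-1)^{3}\,\frac{d^{3}J}{da^{3}} = - \frac{15 \sqrt{\pi}}{32 a^{\frac{7}{2}}}$.

Setting $a = \frac{5}{4}$:
$$I = - \frac{12 \sqrt{5} \sqrt{\pi}}{125}.$$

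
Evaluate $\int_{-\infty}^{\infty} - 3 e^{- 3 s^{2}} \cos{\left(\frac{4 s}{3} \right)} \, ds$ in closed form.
$- \frac{\sqrt{3} \sqrt{\pi}}{e^{\frac{4}{27}}}$

Let $b$ denote the cosine frequency and define $I(b) = \int_{-\infty}^{\infty} - 3 e^{- 3 s^{2}} \cos{\left(b s \right)} \, ds$.

Differentiating under the integral sign,
$$I'(b) = \int_{-\infty}^{\infty} 3 s e^{- 3 s^{2}} \sin{\left(b s \right)} \, ds.$$

Integrate $\int_{-\infty}^{\infty} s \sin(b s)\, e^{- 3 s^{2}}\, ds$ by parts with $u = \sin(b s)$ and $dv = s\, e^{- 3 s^{2}}\, ds$, giving $v = - \frac{e^{- 3 s^{2}}}{6}$. The boundary term vanishes and
$$\int_{-\infty}^{\infty} s \sin(b s)\, e^{- 3 s^{2}}\, ds = \frac{b}{6} \int_{-\infty}^{\infty} \cos(b s)\, e^{- 3 s^{2}}\, ds,$$
so $I'(b) = - \frac{b}{6}\, I(b)$.

This is a separable first-order ODE; solving with the initial condition $I(0) = \int_{-\infty}^{\infty} - 3 e^{- 3 s^{2}}\,ds = - \sqrt{3} \sqrt{\pi}$ gives
$$I(b) = - \sqrt{3} \sqrt{\pi} e^{- \frac{b^{2}}{12}}.$$

Setting $b = \frac{4}{3}$:
$$I = - \frac{\sqrt{3} \sqrt{\pi}}{e^{\frac{4}{27}}}.$$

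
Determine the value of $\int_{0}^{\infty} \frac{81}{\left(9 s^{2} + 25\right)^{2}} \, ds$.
$\frac{27 \pi}{500}$

Start from the standard arctangent integral
$$J(a) = \int_{0}^{\infty} \frac{1}{a^{2} + s^{2}} \, ds = \frac{\pi}{2 a}.$$

Differentiating under the integral sign with respect to $a$,
$$\frac{dJ}{da} = \int_{0}^{\infty} - \frac{2 a}{\left(a^{2} + s^{2}\right)^{2}} \, ds = - \frac{\pi}{2 a^{2}},$$
so $\int_{0}^{\infty} \frac{1}{\left(a^{2} + s^{2}\right)^{2}} \, ds = \frac{\pi}{4 a^{3}}$.

Setting $a = \frac{5}{3}$:
$$I = \frac{27 \pi}{500}.$$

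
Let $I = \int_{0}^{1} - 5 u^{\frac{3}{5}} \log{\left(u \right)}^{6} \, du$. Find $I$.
$- \frac{17578125}{131072}$

Consider the simpler parametrised integral
$$J(a) = \int_{0}^{1} - 5 u^{a} \, du = - \frac{5}{a + 1}.$$

Differentiating under the integral sign brings down a factor of $\ln u$:
$$\frac{dJ}{da} = \int_{0}^{1} - 5 u^{a} \log{\left(u \right)} \, du = \frac{5}{\left(a + 1\right)^{2}}.$$

Repeating $6$ times in total — each differentiation brings down another $\ln u$ — gives
$$\frac{d^{6}J}{da^{6}} = \int_{0}^{1} - 5 u^{a} \log{\left(u \right)}^{6} \, du = - \frac{3600}{\left(a + 1\right)^{7}},$$
and the integrand here is exactly the target integrand, so $I = - \frac{3600}{\left(a + 1\right)^{7}}$.

Setting $a = \frac{3}{5}$:
$$I = - \frac{17578125}{131072}.$$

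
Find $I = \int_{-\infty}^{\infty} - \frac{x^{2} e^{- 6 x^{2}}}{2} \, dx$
$- \frac{\sqrt{6} \sqrt{\pi}}{144}$

Start from the elementary integral
$$J(a) = \int_{-\infty}^{\infty} - \frac{e^{- a x^{2}}}{2} \, dx = - \frac{\sqrt{\pi}}{2 \sqrt{a}}.$$

Differentiating under the integral sign brings down a factor of $(-x^2)$:
$$\frac{dJ}{da} = \int_{-\infty}^{\infty} \frac{x^{2} e^{- a x^{2}}}{2} \, dx = \frac{\sqrt{\pi}}{4 a^{\frac{3}{2}}}.$$

The integral on the left is $-I$, so $I = - \frac{\sqrt{\pi}}{4 a^{\frac{3}{2}}}$.

Setting $a = 6$:
$$I = - \frac{\sqrt{6} \sqrt{\pi}}{144}.$$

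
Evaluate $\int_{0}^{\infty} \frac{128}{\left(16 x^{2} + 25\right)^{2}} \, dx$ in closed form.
$\frac{8 \pi}{125}$

Recall the elementary integral
$$J(a) = \int_{0}^{\infty} \frac{1}{2 \left(a^{2} + x^{2}\right)} \, dx = \frac{\pi}{4 a}.$$

Differentiating under the integral sign with respect to $a$,
$$\frac{dJ}{da} = \int_{0}^{\infty} - \frac{a}{\left(a^{2} + x^{2}\right)^{2}} \, dx = - \frac{\pi}{4 a^{2}},$$
so $\int_{0}^{\infty} \frac{1}{2 \left(a^{2} + x^{2}\right)^{2}} \, dx = \frac{\pi}{8 a^{3}}$.

Setting $a = \frac{5}{4}$:
$$I = \frac{8 \pi}{125}.$$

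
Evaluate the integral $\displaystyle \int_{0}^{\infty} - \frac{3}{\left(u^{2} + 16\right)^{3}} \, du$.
$- \frac{9 \pi}{16384}$

Begin with the known result
$$J(a) = \int_{0}^{\infty} - \frac{3}{a^{2} + u^{2}} \, du = - \frac{3 \pi}{2 a}.$$

Differentiating under the integral sign with respect to $a$,
$$\frac{dJ}{da} = \int_{0}^{\infty} \frac{6 a}{\left(a^{2} + u^{2}\right)^{2}} \, du = \frac{3 \pi}{2 a^{2}},$$
so $\int_{0}^{\infty} - \frac{3}{\left(a^{2} + u^{2}\right)^{2}} \, du = - \frac{3 \pi}{4 a^{3}}$.

Repeating — each differentiation of $1/(u^2+a^2)^j$ produces $-2ja/(u^2+a^2)^{j+1}$ — and dividing through by $-2ja$ at each step yields, after $2$ differentiations in total,
$$\int_{0}^{\infty} - \frac{3}{\left(a^{2} + u^{2}\right)^{3}} \, du = - \frac{9 \pi}{16 a^{5}}.$$

Setting $a = 4$:
$$I = - \frac{9 \pi}{16384}.$$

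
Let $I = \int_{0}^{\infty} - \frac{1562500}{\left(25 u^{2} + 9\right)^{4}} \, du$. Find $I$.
$- \frac{390625 \pi}{17496}$

Begin with the known result
$$J(a) = \int_{0}^{\infty} - \frac{4}{a^{2} + u^{2}} \, du = - \frac{2 \pi}{a}.$$

Differentiating under the integral sign with respect to $a$,
$$\frac{dJ}{da} = \int_{0}^{\infty} \frac{8 a}{\left(a^{2} + u^{2}\right)^{2}} \, du = \frac{2 \pi}{a^{2}},$$
so $\int_{0}^{\infty} - \frac{4}{\left(a^{2} + u^{2}\right)^{2}} \, du = - \frac{\pi}{a^{3}}$.

Repeating — each differentiation of $1/(u^2+a^2)^j$ produces $-2ja/(u^2+a^2)^{j+1}$ — and dividing through by $-2ja$ at each step yields, after $3$ differentiations in total,
$$\int_{0}^{\infty} - \frac{4}{\left(a^{2} + u^{2}\right)^{4}} \, du = - \frac{5 \pi}{8 a^{7}}.$$

Setting $a = \frac{3}{5}$:
$$I = - \frac{390625 \pi}{17496}.$$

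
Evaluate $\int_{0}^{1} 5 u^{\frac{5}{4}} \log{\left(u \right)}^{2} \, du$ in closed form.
$\frac{640}{729}$

Begin with the known integral
$$J(a) = \int_{0}^{1} 5 u^{a} \, du = \frac{5}{a + 1}.$$

Differentiating under the integral sign brings down a factor of $\ln u$:
$$\frac{dJ}{da} = \int_{0}^{1} 5 u^{a} \log{\left(u \right)} \, du = - \frac{5}{\left(a + 1\right)^{2}}.$$

Repeating twice in total — each differentiation brings down another $\ln u$ — gives
$$\frac{d^{2}J}{da^{2}} = \int_{0}^{1} 5 u^{a} \log{\left(u \right)}^{2} \, du = \frac{10}{\left(a + 1\right)^{3}},$$
and the integrand here is exactly the target integrand, so $I = \frac{10}{\left(a + 1\right)^{3}}$.

Setting $a = \frac{5}{4}$:
$$I = \frac{640}{729}.$$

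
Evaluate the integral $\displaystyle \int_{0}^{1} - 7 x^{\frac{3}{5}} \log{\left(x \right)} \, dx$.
$\frac{175}{64}$

Begin with the known integral
$$J(a) = \int_{0}^{1} - 7 x^{a} \, dx = - \frac{7}{a + 1}.$$

Differentiating under the integral sign brings down a factor of $\ln x$:
$$\frac{dJ}{da} = \int_{0}^{1} - 7 x^{a} \log{\left(x \right)} \, dx = \frac{7}{\left(a + 1\right)^{2}}.$$

The integral on the left is $I$, so $I = \frac{7}{\left(a + 1\right)^{2}}$.

Setting $a = \frac{3}{5}$:
$$I = \frac{175}{64}.$$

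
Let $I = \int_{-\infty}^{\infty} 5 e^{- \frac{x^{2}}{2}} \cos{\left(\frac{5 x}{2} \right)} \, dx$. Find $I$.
$\frac{5 \sqrt{2} \sqrt{\pi}}{e^{\frac{25}{8}}}$

Let $b$ denote the cosine frequency and define $I(b) = \int_{-\infty}^{\infty} 5 e^{- \frac{x^{2}}{2}} \cos{\left(b x \right)} \, dx$.

Differentiating under the integral sign,
$$I'(b) = \int_{-\infty}^{\infty} - 5 x e^{- \frac{x^{2}}{2}} \sin{\left(b x \right)} \, dx.$$

Integrate $\int_{-\infty}^{\infty} x \sin(b x)\, e^{- \frac{x^{2}}{2}}\, dx$ by parts with $u = \sin(b x)$ and $dv = x\, e^{- \frac{x^{2}}{2}}\, dx$, giving $v = - e^{- \frac{x^{2}}{2}}$. The boundary term vanishes and
$$\int_{-\infty}^{\infty} x \sin(b x)\, e^{- \frac{x^{2}}{2}}\, dx = b \int_{-\infty}^{\infty} \cos(b x)\, e^{- \frac{x^{2}}{2}}\, dx,$$
so $I'(b) = - b\, I(b)$.

This is a separable first-order ODE; solving with the initial condition $I(0) = \int_{-\infty}^{\infty} 5 e^{- \frac{x^{2}}{2}}\,dx = 5 \sqrt{2} \sqrt{\pi}$ gives
$$I(b) = 5 \sqrt{2} \sqrt{\pi} e^{- \frac{b^{2}}{2}}.$$

Setting $b = \frac{5}{2}$:
$$I = \frac{5 \sqrt{2} \sqrt{\pi}}{e^{\frac{25}{8}}}.$$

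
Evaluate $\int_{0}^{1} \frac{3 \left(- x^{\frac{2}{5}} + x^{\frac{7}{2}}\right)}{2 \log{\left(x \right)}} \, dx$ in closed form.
$- \log{\left(14 \right)} - \frac{\log{\left(70 \right)}}{2} + \log{\left(675 \right)}$

Replace the exponent $\frac{2}{5}$ by a parameter $a$: let $I(a) = \int_{0}^{1} \frac{3 \left(x^{\frac{7}{2}} - x^{a}\right)}{2 \log{\left(x \right)}} \, dx$.

Since $\dfrac{\partial}{\partial a}\,x^{a} = x^{a} \ln x$, the $\ln x$ in the denominator cancels and
$$\frac{dI}{da} = \int_{0}^{1} - \frac{3}{2} x^{a} \, dx = - \frac{3}{2} \left[\frac{x^{a+1}}{a+1}\right]_0^1 = - \frac{3}{2 a + 2}.$$

Integrating with respect to $a$ gives $I(a) = - \log{\left(\frac{2 \sqrt{2} \left(a + 1\right)^{\frac{3}{2}}}{27} \right)} + C$.

At $a = \frac{7}{2}$ the integrand is identically $0$, so $I(\frac{7}{2}) = 0$. The closed form gives $0$, hence $C = 0$.

Setting $a = \frac{2}{5}$:
$$I = - \log{\left(14 \right)} - \frac{\log{\left(70 \right)}}{2} + \log{\left(675 \right)}.$$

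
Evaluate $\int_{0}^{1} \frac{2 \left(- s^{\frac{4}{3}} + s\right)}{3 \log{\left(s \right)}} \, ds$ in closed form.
$- \frac{2 \log{\left(7 \right)}}{3} + \frac{2 \log{\left(6 \right)}}{3}$

Introduce a parameter $a$ in the exponent: let $I(a) = \int_{0}^{1} \frac{2 \left(- s^{\frac{4}{3}} + s^{a}\right)}{3 \log{\left(s \right)}} \, ds$.

Since $\dfrac{\partial}{\partial a}\,s^{a} = s^{a} \ln s$, the $\ln s$ in the denominator cancels and
$$\frac{dI}{da} = \int_{0}^{1} \frac{2}{3} s^{a} \, ds = \frac{2}{3} \left[\frac{s^{a+1}}{a+1}\right]_0^1 = \frac{2}{3 \left(a + 1\right)}.$$

Integrating with respect to $a$ gives $I(a) = \log{\left(\frac{3^{\frac{2}{3}} \sqrt[3]{7} \left(a + 1\right)^{\frac{2}{3}}}{7} \right)} + C$.

At $a = \frac{4}{3}$ the integrand is identically $0$, so $I(\frac{4}{3}) = 0$. The closed form gives $0$, hence $C = 0$.

Setting $a = 1$:
$$I = - \frac{2 \log{\left(7 \right)}}{3} + \frac{2 \log{\left(6 \right)}}{3}.$$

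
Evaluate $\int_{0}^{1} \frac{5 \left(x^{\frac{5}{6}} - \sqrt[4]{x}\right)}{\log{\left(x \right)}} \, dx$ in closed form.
$- \log{\left(\frac{759375}{5153632} \right)}$

Replace the exponent $\frac{1}{4}$ by a parameter $a$: let $I(a) = \int_{0}^{1} \frac{5 \left(x^{\frac{5}{6}} - x^{a}\right)}{\log{\left(x \right)}} \, dx$.

Since $\dfrac{\partial}{\partial a}\,x^{a} = x^{a} \ln x$, the $\ln x$ in the denominator cancels and
$$\frac{dI}{da} = \int_{0}^{1} -5 x^{a} \, dx = -5 \left[\frac{x^{a+1}}{a+1}\right]_0^1 = - \frac{5}{a + 1}.$$

Integrating with respect to $a$ gives $I(a) = - \log{\left(\frac{7776 \left(a + 1\right)^{5}}{161051} \right)} + C$.

At $a = \frac{5}{6}$ the integrand is identically $0$, so $I(\frac{5}{6}) = 0$. The closed form gives $0$, hence $C = 0$.

Setting $a = \frac{1}{4}$:
$$I = - \log{\left(\frac{759375}{5153632} \right)}.$$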